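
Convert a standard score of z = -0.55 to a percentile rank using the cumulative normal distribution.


CDF(z) = 0.5 * (1 + erf(z/sqrt(2)))
erf(-0.3889) = -0.4177
CDF = 0.2912
Percentile rank = 0.2912 * 100 = 29.12

29.12


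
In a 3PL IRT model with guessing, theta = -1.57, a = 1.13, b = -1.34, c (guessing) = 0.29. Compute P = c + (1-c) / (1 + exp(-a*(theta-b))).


logit = 1.13*(-1.57 - -1.34) = -0.2599
P* = 1/(1 + exp(--0.2599)) = 0.4354
P = 0.29 + (1 - 0.29) * 0.4354
P = 0.5991

0.5991


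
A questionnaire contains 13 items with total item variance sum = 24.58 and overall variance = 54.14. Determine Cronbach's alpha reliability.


alpha = (k/(k-1)) * (1 - sum(si^2)/s_total^2)
= (13/12) * (1 - 24.58/54.14)
alpha = 0.5915

0.5915


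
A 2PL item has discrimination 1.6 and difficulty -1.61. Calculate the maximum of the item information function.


For 2PL, max info at theta = b = -1.61
I_max = a^2 / 4 = 1.6^2 / 4
= 2.56 / 4
I_max = 0.64

0.64


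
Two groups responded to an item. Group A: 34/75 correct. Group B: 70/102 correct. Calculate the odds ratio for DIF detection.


Odds_A = 34/41 = 0.8293
Odds_B = 70/32 = 2.1875
OR = Odds_A / Odds_B = 0.8293 / 2.1875
Exactly, OR = (34 * 32) / (41 * 70) = 1088 / 2870
OR = 0.3791

0.3791


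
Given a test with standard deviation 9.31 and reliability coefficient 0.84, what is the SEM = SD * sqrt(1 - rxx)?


SEM = SD * sqrt(1 - rxx)
SEM = 9.31 * sqrt(1 - 0.84)
SEM = 9.31 * sqrt(0.16) = 9.31 * 0.4
SEM = 3.724

3.724


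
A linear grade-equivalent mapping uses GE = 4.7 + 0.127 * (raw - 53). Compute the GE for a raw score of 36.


raw - median = 36 - 53 = -17
slope * diff = 0.127 * -17 = -2.159
GE = 4.7 + -2.159
GE = 2.541

2.541


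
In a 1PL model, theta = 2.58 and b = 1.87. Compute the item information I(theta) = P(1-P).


P = 1/(1+exp(-(2.58-1.87))) = 0.6704
I = P*(1-P) = 0.6704 * 0.3296
I = 0.221

0.221


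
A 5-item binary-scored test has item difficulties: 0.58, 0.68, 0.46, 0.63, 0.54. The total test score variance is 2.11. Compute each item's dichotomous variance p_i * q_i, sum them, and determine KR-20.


For each item, compute p_i * q_i:
  Item 1: 0.58 * 0.42 = 0.2436
  Item 2: 0.68 * 0.32 = 0.2176
  Item 3: 0.46 * 0.54 = 0.2484
  Item 4: 0.63 * 0.37 = 0.2331
  Item 5: 0.54 * 0.46 = 0.2484
Sum(p_i * q_i) = 0.2436 + 0.2176 + 0.2484 + 0.2331 + 0.2484 = 1.1911
KR-20 = (k/(k-1)) * (1 - Sum(p_i*q_i) / Var_total)
= (5/4) * (1 - 1.1911/2.11)
= 1.25 * 0.4355
KR-20 = 0.5444

0.5444


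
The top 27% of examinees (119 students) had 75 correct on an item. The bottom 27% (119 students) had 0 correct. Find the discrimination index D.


p_upper = 75/119 = 0.6303
p_lower = 0/119 = 0.0
D = 0.6303 - 0.0 = 0.6303

0.6303


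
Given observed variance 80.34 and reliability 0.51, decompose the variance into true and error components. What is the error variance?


var_true = rxx * var_obs = 0.51 * 80.34 = 40.9734
var_error = var_obs - var_true
var_error = 80.34 - 40.9734
var_error = 39.3666

39.3666


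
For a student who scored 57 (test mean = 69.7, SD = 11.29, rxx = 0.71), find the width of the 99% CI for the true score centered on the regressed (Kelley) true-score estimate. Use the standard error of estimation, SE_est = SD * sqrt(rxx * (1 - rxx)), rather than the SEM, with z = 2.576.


True score estimate = 0.71*57 + 0.29*69.7 = 60.683
SE_est = SD * sqrt(rxx * (1 - rxx)) = 11.29 * sqrt(0.71 * 0.29) = 11.29 * sqrt(0.2059) = 5.122974
CI = T_est +/- z * SE_est, so width = 2 * z * SE_est = 2 * 2.576 * 5.122974
Width = 26.3936

26.3936


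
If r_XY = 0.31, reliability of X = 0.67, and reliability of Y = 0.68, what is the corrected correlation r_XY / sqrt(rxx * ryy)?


r_corrected = rxy / sqrt(rxx * ryy)
= 0.31 / sqrt(0.67 * 0.68)
= 0.31 / sqrt(0.4556)
= 0.31 / 0.674981
r_corrected = 0.4593

0.4593


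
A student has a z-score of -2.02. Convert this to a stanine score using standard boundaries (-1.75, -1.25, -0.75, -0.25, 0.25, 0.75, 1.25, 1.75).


Stanine boundaries: [-1.75, -1.25, -0.75, -0.25, 0.25, 0.75, 1.25, 1.75]
z = -2.02
Check each boundary:
  z < -1.75
  z < -1.25
  z < -0.75
  z < -0.25
  z < 0.25
  z < 0.75
  z < 1.25
  z < 1.75
Highest qualifying boundary gives stanine = 1

1


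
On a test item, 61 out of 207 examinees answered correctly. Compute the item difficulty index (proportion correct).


Item difficulty p = number correct / total examinees
p = 61 / 207
p = 0.2947

0.2947


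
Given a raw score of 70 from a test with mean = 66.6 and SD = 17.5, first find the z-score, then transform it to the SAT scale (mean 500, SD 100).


z = (X - mean) / SD = (70 - 66.6) / 17.5
z = 3.4 / 17.5
z = 0.1943
SAT-scale = SAT = 500 + 100z
Carry z at full precision (z = 3.4 / 17.5) into the conversion:
SAT-scale = 500 + 100 * (3.4 / 17.5) = 500 + 340 / 17.5
SAT-scale = 500 + 19.4286
SAT-scale = 519.4286

519.4286


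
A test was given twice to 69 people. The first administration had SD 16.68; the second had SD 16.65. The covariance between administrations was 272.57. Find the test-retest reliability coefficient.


r = cov(X,Y) / (SD_X * SD_Y)
r = 272.57 / (16.68 * 16.65)
r = 272.57 / 277.722
r = 0.9814

0.9814


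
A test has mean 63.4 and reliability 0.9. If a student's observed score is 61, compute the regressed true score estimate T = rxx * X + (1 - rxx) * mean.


T_est = rxx * X + (1 - rxx) * mean
T_est = 0.9 * 61 + 0.1 * 63.4
T_est = 54.9 + 6.34
T_est = 61.24

61.24


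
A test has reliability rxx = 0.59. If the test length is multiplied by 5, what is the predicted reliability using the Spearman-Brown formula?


r_new = (n * rxx) / (1 + (n-1) * rxx)
r_new = (5 * 0.59) / (1 + 4 * 0.59)
r_new = 2.95 / 3.36
r_new = 0.878

0.878


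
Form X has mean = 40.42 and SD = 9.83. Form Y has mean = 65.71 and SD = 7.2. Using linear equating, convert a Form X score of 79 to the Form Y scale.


slope = SD_Y / SD_X = 7.2 / 9.83 ~ 0.7325
intercept = mean_Y - slope * mean_X = 65.71 - (7.2 / 9.83) * 40.42 ~ 36.1043
Y = slope * X + intercept. To avoid rounding drift from the rounded slope/intercept, evaluate the equivalent form Y = mean_Y + SD_Y * (X - mean_X) / SD_X at full precision:
Y = 65.71 + 7.2 * (79 - 40.42) / 9.83
Y = 65.71 + 7.2 * 38.58 / 9.83
Y = 65.71 + 277.776 / 9.83
Y = 65.71 + 28.258
Y = 93.968

93.968


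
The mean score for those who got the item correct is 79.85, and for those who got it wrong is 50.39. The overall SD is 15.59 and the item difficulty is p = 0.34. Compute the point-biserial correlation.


q = 1 - p = 0.66
rpb = ((M1 - M0) / SD) * sqrt(p * q)
rpb = ((79.85 - 50.39) / 15.59) * sqrt(0.34 * 0.66)
rpb = 0.8952

0.8952


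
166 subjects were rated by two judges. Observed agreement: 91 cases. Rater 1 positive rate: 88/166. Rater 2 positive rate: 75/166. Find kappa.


P_o = 91/166 = 0.548193
P_e = (88*75 + 78*91) / 27556 = 0.497097
kappa = (P_o - P_e) / (1 - P_e)
kappa = (0.548193 - 0.497097) / (1 - 0.497097)
kappa = 0.1016

0.1016


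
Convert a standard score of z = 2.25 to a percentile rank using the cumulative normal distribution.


CDF(z) = 0.5 * (1 + erf(z/sqrt(2)))
erf(1.591) = 0.9756
CDF = 0.9878
Percentile rank = 0.9878 * 100 = 98.78

98.78


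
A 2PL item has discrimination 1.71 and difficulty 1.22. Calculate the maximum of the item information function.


For 2PL, max info at theta = b = 1.22
I_max = a^2 / 4 = 1.71^2 / 4
= 2.9241 / 4
I_max = 0.731

0.731


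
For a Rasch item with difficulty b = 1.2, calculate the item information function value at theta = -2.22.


P = 1/(1+exp(-(-2.22-1.2))) = 0.0317
I = P*(1-P) = 0.0317 * 0.9683
I = 0.0307

0.0307


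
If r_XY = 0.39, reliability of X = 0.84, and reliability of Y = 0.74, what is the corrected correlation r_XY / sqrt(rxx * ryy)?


r_corrected = rxy / sqrt(rxx * ryy)
= 0.39 / sqrt(0.84 * 0.74)
= 0.39 / sqrt(0.6216)
= 0.39 / 0.788416
r_corrected = 0.4947

0.4947


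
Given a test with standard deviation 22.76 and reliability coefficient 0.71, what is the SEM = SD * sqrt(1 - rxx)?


SEM = SD * sqrt(1 - rxx)
SEM = 22.76 * sqrt(1 - 0.71)
SEM = 22.76 * sqrt(0.29) = 22.76 * 0.538516
SEM = 12.2566

12.2566


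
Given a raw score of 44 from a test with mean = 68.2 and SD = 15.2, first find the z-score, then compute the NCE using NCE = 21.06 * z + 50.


z = (X - mean) / SD = (44 - 68.2) / 15.2
z = -24.2 / 15.2
z = -1.5921
NCE = NCE = 21.06z + 50
Carry z at full precision (z = -24.2 / 15.2) into the conversion:
NCE = 21.06 * (-24.2 / 15.2) + 50 = -509.652 / 15.2 + 50
NCE = -33.5297 + 50
NCE = 16.4703

16.4703


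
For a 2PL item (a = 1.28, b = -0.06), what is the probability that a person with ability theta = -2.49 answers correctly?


a*(theta - b) = 1.28 * (-2.49 - -0.06) = -3.1104
exp(--3.1104) = 22.43
P = 1 / (1 + 22.43)
P = 0.0427

0.0427


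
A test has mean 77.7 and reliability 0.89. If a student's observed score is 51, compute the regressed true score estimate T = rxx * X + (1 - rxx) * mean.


T_est = rxx * X + (1 - rxx) * mean
T_est = 0.89 * 51 + 0.11 * 77.7
T_est = 45.39 + 8.547
T_est = 53.937

53.937


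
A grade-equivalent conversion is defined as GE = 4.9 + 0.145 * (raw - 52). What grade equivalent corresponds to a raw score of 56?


raw - median = 56 - 52 = 4
slope * diff = 0.145 * 4 = 0.58
GE = 4.9 + 0.58
GE = 5.48

5.48


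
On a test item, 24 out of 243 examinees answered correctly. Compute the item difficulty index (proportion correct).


Item difficulty p = number correct / total examinees
p = 24 / 243
p = 0.0988

0.0988


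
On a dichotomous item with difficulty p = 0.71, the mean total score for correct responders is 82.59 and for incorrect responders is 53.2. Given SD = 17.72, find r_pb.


q = 1 - p = 0.29
rpb = ((M1 - M0) / SD) * sqrt(p * q)
rpb = ((82.59 - 53.2) / 17.72) * sqrt(0.71 * 0.29)
rpb = 0.7526

0.7526


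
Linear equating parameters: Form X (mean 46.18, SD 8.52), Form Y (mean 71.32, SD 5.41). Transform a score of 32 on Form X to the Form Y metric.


slope = SD_Y / SD_X = 5.41 / 8.52 ~ 0.635
intercept = mean_Y - slope * mean_X = 71.32 - (5.41 / 8.52) * 46.18 ~ 41.9968
Y = slope * X + intercept. To avoid rounding drift from the rounded slope/intercept, evaluate the equivalent form Y = mean_Y + SD_Y * (X - mean_X) / SD_X at full precision:
Y = 71.32 + 5.41 * (32 - 46.18) / 8.52
Y = 71.32 - 5.41 * 14.18 / 8.52
Y = 71.32 - 76.7138 / 8.52
Y = 71.32 - 9.004
Y = 62.316

62.316


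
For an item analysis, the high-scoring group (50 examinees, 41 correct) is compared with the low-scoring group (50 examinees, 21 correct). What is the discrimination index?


p_upper = 41/50 = 0.82
p_lower = 21/50 = 0.42
D = 0.82 - 0.42 = 0.4

0.4


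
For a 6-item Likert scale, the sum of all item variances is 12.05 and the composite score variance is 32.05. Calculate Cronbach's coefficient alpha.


alpha = (k/(k-1)) * (1 - sum(si^2)/s_total^2)
= (6/5) * (1 - 12.05/32.05)
alpha = 0.7488

0.7488


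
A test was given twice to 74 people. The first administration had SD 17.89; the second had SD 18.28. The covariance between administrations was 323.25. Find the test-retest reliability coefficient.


r = cov(X,Y) / (SD_X * SD_Y)
r = 323.25 / (17.89 * 18.28)
r = 323.25 / 327.0292
r = 0.9884

0.9884


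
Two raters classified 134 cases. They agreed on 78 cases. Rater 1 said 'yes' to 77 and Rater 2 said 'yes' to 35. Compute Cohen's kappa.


P_o = 78/134 = 0.58209
P_e = (77*35 + 57*99) / 17956 = 0.464357
kappa = (P_o - P_e) / (1 - P_e)
kappa = (0.58209 - 0.464357) / (1 - 0.464357)
kappa = 0.2198

0.2198


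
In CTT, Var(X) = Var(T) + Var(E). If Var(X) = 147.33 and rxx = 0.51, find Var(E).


var_true = rxx * var_obs = 0.51 * 147.33 = 75.1383
var_error = var_obs - var_true
var_error = 147.33 - 75.1383
var_error = 72.1917

72.1917


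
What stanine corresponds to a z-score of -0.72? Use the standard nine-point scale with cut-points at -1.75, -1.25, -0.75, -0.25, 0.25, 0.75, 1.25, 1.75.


Stanine boundaries: [-1.75, -1.25, -0.75, -0.25, 0.25, 0.75, 1.25, 1.75]
z = -0.72
Check each boundary:
  z >= -1.75 -> could be stanine 2
  z >= -1.25 -> could be stanine 3
  z >= -0.75 -> could be stanine 4
  z < -0.25
  z < 0.25
  z < 0.75
  z < 1.25
  z < 1.75
Highest qualifying boundary gives stanine = 4

4


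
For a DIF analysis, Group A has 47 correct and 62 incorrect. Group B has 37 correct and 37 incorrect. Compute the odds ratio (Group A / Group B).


Odds_A = 47/62 = 0.7581
Odds_B = 37/37 = 1.0
OR = Odds_A / Odds_B = 0.7581 / 1.0
Exactly, OR = (47 * 37) / (62 * 37) = 1739 / 2294
OR = 0.7581

0.7581


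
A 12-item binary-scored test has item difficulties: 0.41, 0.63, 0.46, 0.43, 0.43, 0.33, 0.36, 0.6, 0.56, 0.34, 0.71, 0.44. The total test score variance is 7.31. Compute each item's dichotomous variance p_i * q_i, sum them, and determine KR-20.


For each item, compute p_i * q_i:
  Item 1: 0.41 * 0.59 = 0.2419
  Item 2: 0.63 * 0.37 = 0.2331
  Item 3: 0.46 * 0.54 = 0.2484
  Item 4: 0.43 * 0.57 = 0.2451
  Item 5: 0.43 * 0.57 = 0.2451
  Item 6: 0.33 * 0.67 = 0.2211
  Item 7: 0.36 * 0.64 = 0.2304
  Item 8: 0.6 * 0.4 = 0.24
  Item 9: 0.56 * 0.44 = 0.2464
  Item 10: 0.34 * 0.66 = 0.2244
  Item 11: 0.71 * 0.29 = 0.2059
  Item 12: 0.44 * 0.56 = 0.2464
Sum(p_i * q_i) = 0.2419 + 0.2331 + 0.2484 + 0.2451 + 0.2451 + 0.2211 + 0.2304 + 0.24 + 0.2464 + 0.2244 + 0.2059 + 0.2464 = 2.8282
KR-20 = (k/(k-1)) * (1 - Sum(p_i*q_i) / Var_total)
= (12/11) * (1 - 2.8282/7.31)
= 1.0909 * 0.6131
KR-20 = 0.6688

0.6688


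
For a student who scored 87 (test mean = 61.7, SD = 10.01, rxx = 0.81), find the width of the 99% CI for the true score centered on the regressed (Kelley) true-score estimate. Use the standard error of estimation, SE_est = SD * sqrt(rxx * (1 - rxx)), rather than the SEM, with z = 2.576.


True score estimate = 0.81*87 + 0.19*61.7 = 82.193
SE_est = SD * sqrt(rxx * (1 - rxx)) = 10.01 * sqrt(0.81 * 0.19) = 10.01 * sqrt(0.1539) = 3.926932
CI = T_est +/- z * SE_est, so width = 2 * z * SE_est = 2 * 2.576 * 3.926932
Width = 20.2316

20.2316


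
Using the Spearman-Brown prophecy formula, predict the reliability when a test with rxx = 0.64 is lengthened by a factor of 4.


r_new = (n * rxx) / (1 + (n-1) * rxx)
r_new = (4 * 0.64) / (1 + 3 * 0.64)
r_new = 2.56 / 2.92
r_new = 0.8767

0.8767


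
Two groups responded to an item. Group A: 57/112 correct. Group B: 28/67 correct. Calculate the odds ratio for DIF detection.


Odds_A = 57/55 = 1.0364
Odds_B = 28/39 = 0.7179
OR = Odds_A / Odds_B = 1.0364 / 0.7179
Exactly, OR = (57 * 39) / (55 * 28) = 2223 / 1540
OR = 1.4435

1.4435


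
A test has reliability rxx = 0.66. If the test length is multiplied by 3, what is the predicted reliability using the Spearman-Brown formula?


r_new = (n * rxx) / (1 + (n-1) * rxx)
r_new = (3 * 0.66) / (1 + 2 * 0.66)
r_new = 1.98 / 2.32
r_new = 0.8534

0.8534


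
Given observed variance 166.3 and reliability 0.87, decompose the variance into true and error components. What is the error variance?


var_true = rxx * var_obs = 0.87 * 166.3 = 144.681
var_error = var_obs - var_true
var_error = 166.3 - 144.681
var_error = 21.619

21.619


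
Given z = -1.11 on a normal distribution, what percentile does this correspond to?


CDF(z) = 0.5 * (1 + erf(z/sqrt(2)))
erf(-0.7849) = -0.733
CDF = 0.1335
Percentile rank = 0.1335 * 100 = 13.35

13.35


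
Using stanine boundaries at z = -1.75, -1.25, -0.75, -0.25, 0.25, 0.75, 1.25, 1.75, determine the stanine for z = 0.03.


Stanine boundaries: [-1.75, -1.25, -0.75, -0.25, 0.25, 0.75, 1.25, 1.75]
z = 0.03
Check each boundary:
  z >= -1.75 -> could be stanine 2
  z >= -1.25 -> could be stanine 3
  z >= -0.75 -> could be stanine 4
  z >= -0.25 -> could be stanine 5
  z < 0.25
  z < 0.75
  z < 1.25
  z < 1.75
Highest qualifying boundary gives stanine = 5

5


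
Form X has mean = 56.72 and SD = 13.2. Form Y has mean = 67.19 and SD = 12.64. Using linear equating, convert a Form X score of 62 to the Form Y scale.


slope = SD_Y / SD_X = 12.64 / 13.2 ~ 0.9576
intercept = mean_Y - slope * mean_X = 67.19 - (12.64 / 13.2) * 56.72 ~ 12.8763
Y = slope * X + intercept. To avoid rounding drift from the rounded slope/intercept, evaluate the equivalent form Y = mean_Y + SD_Y * (X - mean_X) / SD_X at full precision:
Y = 67.19 + 12.64 * (62 - 56.72) / 13.2
Y = 67.19 + 12.64 * 5.28 / 13.2
Y = 67.19 + 66.7392 / 13.2
Y = 67.19 + 5.056
Y = 72.246

72.246


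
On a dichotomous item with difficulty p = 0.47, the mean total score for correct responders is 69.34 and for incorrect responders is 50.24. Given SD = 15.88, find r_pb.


q = 1 - p = 0.53
rpb = ((M1 - M0) / SD) * sqrt(p * q)
rpb = ((69.34 - 50.24) / 15.88) * sqrt(0.47 * 0.53)
rpb = 0.6003

0.6003


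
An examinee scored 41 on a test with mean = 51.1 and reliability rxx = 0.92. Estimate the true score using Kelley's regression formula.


T_est = rxx * X + (1 - rxx) * mean
T_est = 0.92 * 41 + 0.08 * 51.1
T_est = 37.72 + 4.088
T_est = 41.808

41.808


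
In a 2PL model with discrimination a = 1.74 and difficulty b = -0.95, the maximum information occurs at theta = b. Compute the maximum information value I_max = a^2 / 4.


For 2PL, max info at theta = b = -0.95
I_max = a^2 / 4 = 1.74^2 / 4
= 3.0276 / 4
I_max = 0.7569

0.7569


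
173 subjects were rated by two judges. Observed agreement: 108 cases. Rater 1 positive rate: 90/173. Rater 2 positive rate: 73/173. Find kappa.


P_o = 108/173 = 0.624277
P_e = (90*73 + 83*100) / 29929 = 0.496843
kappa = (P_o - P_e) / (1 - P_e)
kappa = (0.624277 - 0.496843) / (1 - 0.496843)
kappa = 0.2533

0.2533


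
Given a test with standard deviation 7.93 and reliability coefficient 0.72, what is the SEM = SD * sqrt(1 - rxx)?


SEM = SD * sqrt(1 - rxx)
SEM = 7.93 * sqrt(1 - 0.72)
SEM = 7.93 * sqrt(0.28) = 7.93 * 0.52915
SEM = 4.1962

4.1962


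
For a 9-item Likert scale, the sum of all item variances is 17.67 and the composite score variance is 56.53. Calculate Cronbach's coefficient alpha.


alpha = (k/(k-1)) * (1 - sum(si^2)/s_total^2)
= (9/8) * (1 - 17.67/56.53)
alpha = 0.7734

0.7734


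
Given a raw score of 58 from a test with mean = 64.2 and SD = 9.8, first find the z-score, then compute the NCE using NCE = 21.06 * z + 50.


z = (X - mean) / SD = (58 - 64.2) / 9.8
z = -6.2 / 9.8
z = -0.6327
NCE = NCE = 21.06z + 50
Carry z at full precision (z = -6.2 / 9.8) into the conversion:
NCE = 21.06 * (-6.2 / 9.8) + 50 = -130.572 / 9.8 + 50
NCE = -13.3237 + 50
NCE = 36.6763

36.6763


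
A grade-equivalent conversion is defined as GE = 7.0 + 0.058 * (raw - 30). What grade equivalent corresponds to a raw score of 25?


raw - median = 25 - 30 = -5
slope * diff = 0.058 * -5 = -0.29
GE = 7.0 + -0.29
GE = 6.71

6.71


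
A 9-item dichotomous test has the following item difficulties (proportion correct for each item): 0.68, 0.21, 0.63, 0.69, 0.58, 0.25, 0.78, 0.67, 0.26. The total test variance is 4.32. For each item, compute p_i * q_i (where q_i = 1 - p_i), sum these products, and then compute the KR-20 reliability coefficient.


For each item, compute p_i * q_i:
  Item 1: 0.68 * 0.32 = 0.2176
  Item 2: 0.21 * 0.79 = 0.1659
  Item 3: 0.63 * 0.37 = 0.2331
  Item 4: 0.69 * 0.31 = 0.2139
  Item 5: 0.58 * 0.42 = 0.2436
  Item 6: 0.25 * 0.75 = 0.1875
  Item 7: 0.78 * 0.22 = 0.1716
  Item 8: 0.67 * 0.33 = 0.2211
  Item 9: 0.26 * 0.74 = 0.1924
Sum(p_i * q_i) = 0.2176 + 0.1659 + 0.2331 + 0.2139 + 0.2436 + 0.1875 + 0.1716 + 0.2211 + 0.1924 = 1.8467
KR-20 = (k/(k-1)) * (1 - Sum(p_i*q_i) / Var_total)
= (9/8) * (1 - 1.8467/4.32)
= 1.125 * 0.5725
KR-20 = 0.6441

0.6441


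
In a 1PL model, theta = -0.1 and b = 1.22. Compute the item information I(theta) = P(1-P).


P = 1/(1+exp(-(-0.1-1.22))) = 0.2108
I = P*(1-P) = 0.2108 * 0.7892
I = 0.1664

0.1664


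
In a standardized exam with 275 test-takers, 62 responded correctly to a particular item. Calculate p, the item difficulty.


Item difficulty p = number correct / total examinees
p = 62 / 275
p = 0.2255

0.2255


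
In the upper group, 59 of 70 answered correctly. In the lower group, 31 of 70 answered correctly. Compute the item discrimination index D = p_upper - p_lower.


p_upper = 59/70 = 0.8429
p_lower = 31/70 = 0.4429
D = 0.8429 - 0.4429 = 0.4

0.4


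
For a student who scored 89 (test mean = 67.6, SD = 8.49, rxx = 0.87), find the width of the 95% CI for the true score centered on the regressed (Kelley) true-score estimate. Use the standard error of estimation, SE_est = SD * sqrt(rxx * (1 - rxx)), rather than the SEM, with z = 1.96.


True score estimate = 0.87*89 + 0.13*67.6 = 86.218
SE_est = SD * sqrt(rxx * (1 - rxx)) = 8.49 * sqrt(0.87 * 0.13) = 8.49 * sqrt(0.1131) = 2.855216
CI = T_est +/- z * SE_est, so width = 2 * z * SE_est = 2 * 1.96 * 2.855216
Width = 11.1924

11.1924


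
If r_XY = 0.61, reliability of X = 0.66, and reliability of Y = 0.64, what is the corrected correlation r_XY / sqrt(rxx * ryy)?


r_corrected = rxy / sqrt(rxx * ryy)
= 0.61 / sqrt(0.66 * 0.64)
= 0.61 / sqrt(0.4224)
= 0.61 / 0.649923
r_corrected = 0.9386

0.9386


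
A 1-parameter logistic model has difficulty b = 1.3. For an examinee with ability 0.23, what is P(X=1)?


theta - b = 0.23 - 1.3 = -1.07
exp(-(theta - b)) = exp(1.07) = 2.9154
P = 1 / (1 + 2.9154)
P = 0.2554

0.2554


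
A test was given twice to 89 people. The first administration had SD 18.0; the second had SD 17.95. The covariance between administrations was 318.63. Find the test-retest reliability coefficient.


r = cov(X,Y) / (SD_X * SD_Y)
r = 318.63 / (18.0 * 17.95)
r = 318.63 / 323.1
r = 0.9862

0.9862


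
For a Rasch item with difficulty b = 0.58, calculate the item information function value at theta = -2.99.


P = 1/(1+exp(-(-2.99-0.58))) = 0.0274
I = P*(1-P) = 0.0274 * 0.9726
I = 0.0266

0.0266


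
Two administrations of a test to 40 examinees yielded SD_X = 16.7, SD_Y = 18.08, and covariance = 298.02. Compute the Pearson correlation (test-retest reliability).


r = cov(X,Y) / (SD_X * SD_Y)
r = 298.02 / (16.7 * 18.08)
r = 298.02 / 301.936
r = 0.987

0.987


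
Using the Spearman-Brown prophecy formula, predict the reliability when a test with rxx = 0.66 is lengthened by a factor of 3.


r_new = (n * rxx) / (1 + (n-1) * rxx)
r_new = (3 * 0.66) / (1 + 2 * 0.66)
r_new = 1.98 / 2.32
r_new = 0.8534

0.8534


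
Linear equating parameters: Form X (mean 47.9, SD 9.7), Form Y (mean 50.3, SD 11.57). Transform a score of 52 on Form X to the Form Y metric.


slope = SD_Y / SD_X = 11.57 / 9.7 ~ 1.1928
intercept = mean_Y - slope * mean_X = 50.3 - (11.57 / 9.7) * 47.9 ~ -6.8343
Y = slope * X + intercept. To avoid rounding drift from the rounded slope/intercept, evaluate the equivalent form Y = mean_Y + SD_Y * (X - mean_X) / SD_X at full precision:
Y = 50.3 + 11.57 * (52 - 47.9) / 9.7
Y = 50.3 + 11.57 * 4.1 / 9.7
Y = 50.3 + 47.437 / 9.7
Y = 50.3 + 4.8904
Y = 55.1904

55.1904


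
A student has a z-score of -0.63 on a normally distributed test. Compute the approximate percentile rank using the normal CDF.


CDF(z) = 0.5 * (1 + erf(z/sqrt(2)))
erf(-0.4455) = -0.4713
CDF = 0.2643
Percentile rank = 0.2643 * 100 = 26.43

26.43


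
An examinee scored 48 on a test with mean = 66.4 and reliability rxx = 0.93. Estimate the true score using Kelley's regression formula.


T_est = rxx * X + (1 - rxx) * mean
T_est = 0.93 * 48 + 0.07 * 66.4
T_est = 44.64 + 4.648
T_est = 49.288

49.288


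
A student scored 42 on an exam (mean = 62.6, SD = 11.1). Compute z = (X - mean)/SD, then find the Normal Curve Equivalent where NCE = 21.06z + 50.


z = (X - mean) / SD = (42 - 62.6) / 11.1
z = -20.6 / 11.1
z = -1.8559
NCE = NCE = 21.06z + 50
Carry z at full precision (z = -20.6 / 11.1) into the conversion:
NCE = 21.06 * (-20.6 / 11.1) + 50 = -433.836 / 11.1 + 50
NCE = -39.0843 + 50
NCE = 10.9157

10.9157


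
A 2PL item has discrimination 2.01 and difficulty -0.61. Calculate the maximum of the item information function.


For 2PL, max info at theta = b = -0.61
I_max = a^2 / 4 = 2.01^2 / 4
= 4.0401 / 4
I_max = 1.01

1.01


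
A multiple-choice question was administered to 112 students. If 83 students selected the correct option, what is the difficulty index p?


Item difficulty p = number correct / total examinees
p = 83 / 112
p = 0.7411

0.7411


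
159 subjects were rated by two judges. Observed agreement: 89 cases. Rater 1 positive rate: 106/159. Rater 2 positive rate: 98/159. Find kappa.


P_o = 89/159 = 0.559748
P_e = (106*98 + 53*61) / 25281 = 0.538784
kappa = (P_o - P_e) / (1 - P_e)
kappa = (0.559748 - 0.538784) / (1 - 0.538784)
kappa = 0.0455

0.0455


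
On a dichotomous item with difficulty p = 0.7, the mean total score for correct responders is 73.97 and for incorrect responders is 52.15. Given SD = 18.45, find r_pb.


q = 1 - p = 0.3
rpb = ((M1 - M0) / SD) * sqrt(p * q)
rpb = ((73.97 - 52.15) / 18.45) * sqrt(0.7 * 0.3)
rpb = 0.542

0.542


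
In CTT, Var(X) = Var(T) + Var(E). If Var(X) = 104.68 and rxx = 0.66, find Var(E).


var_true = rxx * var_obs = 0.66 * 104.68 = 69.0888
var_error = var_obs - var_true
var_error = 104.68 - 69.0888
var_error = 35.5912

35.5912


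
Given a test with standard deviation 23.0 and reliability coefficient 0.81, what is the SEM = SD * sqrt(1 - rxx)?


SEM = SD * sqrt(1 - rxx)
SEM = 23.0 * sqrt(1 - 0.81)
SEM = 23.0 * sqrt(0.19) = 23.0 * 0.43589
SEM = 10.0255

10.0255


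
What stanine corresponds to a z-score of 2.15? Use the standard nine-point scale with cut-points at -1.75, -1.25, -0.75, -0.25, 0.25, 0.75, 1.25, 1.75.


Stanine boundaries: [-1.75, -1.25, -0.75, -0.25, 0.25, 0.75, 1.25, 1.75]
z = 2.15
Check each boundary:
  z >= -1.75 -> could be stanine 2
  z >= -1.25 -> could be stanine 3
  z >= -0.75 -> could be stanine 4
  z >= -0.25 -> could be stanine 5
  z >= 0.25 -> could be stanine 6
  z >= 0.75 -> could be stanine 7
  z >= 1.25 -> could be stanine 8
  z >= 1.75 -> could be stanine 9
Highest qualifying boundary gives stanine = 9

9


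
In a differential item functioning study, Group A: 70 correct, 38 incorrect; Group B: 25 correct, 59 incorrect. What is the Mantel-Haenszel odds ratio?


Odds_A = 70/38 = 1.8421
Odds_B = 25/59 = 0.4237
OR = Odds_A / Odds_B = 1.8421 / 0.4237
Exactly, OR = (70 * 59) / (38 * 25) = 4130 / 950
OR = 4.3474

4.3474


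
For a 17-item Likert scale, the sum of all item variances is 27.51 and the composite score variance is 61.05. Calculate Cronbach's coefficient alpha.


alpha = (k/(k-1)) * (1 - sum(si^2)/s_total^2)
= (17/16) * (1 - 27.51/61.05)
alpha = 0.5837

0.5837


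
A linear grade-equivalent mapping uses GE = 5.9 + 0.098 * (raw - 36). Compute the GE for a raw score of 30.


raw - median = 30 - 36 = -6
slope * diff = 0.098 * -6 = -0.588
GE = 5.9 + -0.588
GE = 5.312

5.312


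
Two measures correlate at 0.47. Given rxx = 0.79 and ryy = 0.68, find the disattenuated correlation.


r_corrected = rxy / sqrt(rxx * ryy)
= 0.47 / sqrt(0.79 * 0.68)
= 0.47 / sqrt(0.5372)
= 0.47 / 0.732939
r_corrected = 0.6413

0.6413


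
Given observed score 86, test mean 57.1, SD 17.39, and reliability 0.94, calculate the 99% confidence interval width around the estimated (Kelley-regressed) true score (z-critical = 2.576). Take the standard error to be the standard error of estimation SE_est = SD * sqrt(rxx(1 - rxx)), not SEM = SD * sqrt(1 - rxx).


True score estimate = 0.94*86 + 0.06*57.1 = 84.266
SE_est = SD * sqrt(rxx * (1 - rxx)) = 17.39 * sqrt(0.94 * 0.06) = 17.39 * sqrt(0.0564) = 4.129896
CI = T_est +/- z * SE_est, so width = 2 * z * SE_est = 2 * 2.576 * 4.129896
Width = 21.2772

21.2772


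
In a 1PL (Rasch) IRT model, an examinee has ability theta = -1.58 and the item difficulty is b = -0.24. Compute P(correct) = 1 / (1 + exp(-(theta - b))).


theta - b = -1.58 - -0.24 = -1.34
exp(-(theta - b)) = exp(1.34) = 3.819
P = 1 / (1 + 3.819)
P = 0.2075

0.2075


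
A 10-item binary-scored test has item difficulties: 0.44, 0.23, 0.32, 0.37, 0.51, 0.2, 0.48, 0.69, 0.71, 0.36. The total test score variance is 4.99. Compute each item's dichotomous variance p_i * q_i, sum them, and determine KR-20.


For each item, compute p_i * q_i:
  Item 1: 0.44 * 0.56 = 0.2464
  Item 2: 0.23 * 0.77 = 0.1771
  Item 3: 0.32 * 0.68 = 0.2176
  Item 4: 0.37 * 0.63 = 0.2331
  Item 5: 0.51 * 0.49 = 0.2499
  Item 6: 0.2 * 0.8 = 0.16
  Item 7: 0.48 * 0.52 = 0.2496
  Item 8: 0.69 * 0.31 = 0.2139
  Item 9: 0.71 * 0.29 = 0.2059
  Item 10: 0.36 * 0.64 = 0.2304
Sum(p_i * q_i) = 0.2464 + 0.1771 + 0.2176 + 0.2331 + 0.2499 + 0.16 + 0.2496 + 0.2139 + 0.2059 + 0.2304 = 2.1839
KR-20 = (k/(k-1)) * (1 - Sum(p_i*q_i) / Var_total)
= (10/9) * (1 - 2.1839/4.99)
= 1.1111 * 0.5623
KR-20 = 0.6248

0.6248


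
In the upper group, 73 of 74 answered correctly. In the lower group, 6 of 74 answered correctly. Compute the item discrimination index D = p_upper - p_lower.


p_upper = 73/74 = 0.9865
p_lower = 6/74 = 0.0811
D = 0.9865 - 0.0811 = 0.9054

0.9054


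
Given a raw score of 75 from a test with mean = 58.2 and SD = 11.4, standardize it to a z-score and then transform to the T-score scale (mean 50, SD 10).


z = (X - mean) / SD = (75 - 58.2) / 11.4
z = 16.8 / 11.4
z = 1.4737
T-score = T = 50 + 10z
Carry z at full precision (z = 16.8 / 11.4) into the conversion:
T-score = 50 + 10 * (16.8 / 11.4) = 50 + 168 / 11.4
T-score = 50 + 14.7368
T-score = 64.7368

64.7368


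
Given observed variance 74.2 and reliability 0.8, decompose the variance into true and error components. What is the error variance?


var_true = rxx * var_obs = 0.8 * 74.2 = 59.36
var_error = var_obs - var_true
var_error = 74.2 - 59.36
var_error = 14.84

14.84


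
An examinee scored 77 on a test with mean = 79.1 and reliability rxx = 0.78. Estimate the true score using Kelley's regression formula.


T_est = rxx * X + (1 - rxx) * mean
T_est = 0.78 * 77 + 0.22 * 79.1
T_est = 60.06 + 17.402
T_est = 77.462

77.462


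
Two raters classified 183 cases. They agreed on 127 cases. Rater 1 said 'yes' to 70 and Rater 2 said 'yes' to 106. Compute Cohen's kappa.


P_o = 127/183 = 0.693989
P_e = (70*106 + 113*77) / 33489 = 0.481382
kappa = (P_o - P_e) / (1 - P_e)
kappa = (0.693989 - 0.481382) / (1 - 0.481382)
kappa = 0.4099

0.4099


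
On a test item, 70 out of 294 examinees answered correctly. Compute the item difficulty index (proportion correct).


Item difficulty p = number correct / total examinees
p = 70 / 294
p = 0.2381

0.2381


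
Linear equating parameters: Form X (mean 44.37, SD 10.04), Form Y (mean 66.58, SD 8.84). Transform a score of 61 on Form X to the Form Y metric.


slope = SD_Y / SD_X = 8.84 / 10.04 ~ 0.8805
intercept = mean_Y - slope * mean_X = 66.58 - (8.84 / 10.04) * 44.37 ~ 27.5132
Y = slope * X + intercept. To avoid rounding drift from the rounded slope/intercept, evaluate the equivalent form Y = mean_Y + SD_Y * (X - mean_X) / SD_X at full precision:
Y = 66.58 + 8.84 * (61 - 44.37) / 10.04
Y = 66.58 + 8.84 * 16.63 / 10.04
Y = 66.58 + 147.0092 / 10.04
Y = 66.58 + 14.6424
Y = 81.2224

81.2224


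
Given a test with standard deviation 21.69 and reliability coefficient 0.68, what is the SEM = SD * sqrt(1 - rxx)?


SEM = SD * sqrt(1 - rxx)
SEM = 21.69 * sqrt(1 - 0.68)
SEM = 21.69 * sqrt(0.32) = 21.69 * 0.565685
SEM = 12.2697

12.2697


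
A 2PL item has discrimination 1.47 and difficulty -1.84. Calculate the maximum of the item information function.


For 2PL, max info at theta = b = -1.84
I_max = a^2 / 4 = 1.47^2 / 4
= 2.1609 / 4
I_max = 0.5402

0.5402


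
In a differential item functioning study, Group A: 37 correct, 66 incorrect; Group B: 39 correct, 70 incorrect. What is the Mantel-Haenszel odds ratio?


Odds_A = 37/66 = 0.5606
Odds_B = 39/70 = 0.5571
OR = Odds_A / Odds_B = 0.5606 / 0.5571
Exactly, OR = (37 * 70) / (66 * 39) = 2590 / 2574
OR = 1.0062

1.0062


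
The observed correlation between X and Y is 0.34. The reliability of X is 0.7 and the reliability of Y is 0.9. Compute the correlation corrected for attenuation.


r_corrected = rxy / sqrt(rxx * ryy)
= 0.34 / sqrt(0.7 * 0.9)
= 0.34 / sqrt(0.63)
= 0.34 / 0.793725
r_corrected = 0.4284

0.4284


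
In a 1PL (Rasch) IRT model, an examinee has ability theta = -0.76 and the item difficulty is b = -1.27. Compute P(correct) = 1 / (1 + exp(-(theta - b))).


theta - b = -0.76 - -1.27 = 0.51
exp(-(theta - b)) = exp(-0.51) = 0.6005
P = 1 / (1 + 0.6005)
P = 0.6248

0.6248


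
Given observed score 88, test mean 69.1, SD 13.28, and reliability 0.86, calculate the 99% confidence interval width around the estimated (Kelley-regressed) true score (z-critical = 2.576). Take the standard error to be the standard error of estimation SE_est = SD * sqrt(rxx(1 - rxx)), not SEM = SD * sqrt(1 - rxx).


True score estimate = 0.86*88 + 0.14*69.1 = 85.354
SE_est = SD * sqrt(rxx * (1 - rxx)) = 13.28 * sqrt(0.86 * 0.14) = 13.28 * sqrt(0.1204) = 4.607988
CI = T_est +/- z * SE_est, so width = 2 * z * SE_est = 2 * 2.576 * 4.607988
Width = 23.7404

23.7404


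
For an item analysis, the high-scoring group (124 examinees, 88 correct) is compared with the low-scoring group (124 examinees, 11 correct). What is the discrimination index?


p_upper = 88/124 = 0.7097
p_lower = 11/124 = 0.0887
D = 0.7097 - 0.0887 = 0.621

0.621


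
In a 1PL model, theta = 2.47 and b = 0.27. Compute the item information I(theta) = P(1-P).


P = 1/(1+exp(-(2.47-0.27))) = 0.9002
I = P*(1-P) = 0.9002 * 0.0998
I = 0.0898

0.0898


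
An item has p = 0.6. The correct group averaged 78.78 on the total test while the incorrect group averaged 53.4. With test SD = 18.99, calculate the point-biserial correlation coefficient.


q = 1 - p = 0.4
rpb = ((M1 - M0) / SD) * sqrt(p * q)
rpb = ((78.78 - 53.4) / 18.99) * sqrt(0.6 * 0.4)
rpb = 0.6547

0.6547


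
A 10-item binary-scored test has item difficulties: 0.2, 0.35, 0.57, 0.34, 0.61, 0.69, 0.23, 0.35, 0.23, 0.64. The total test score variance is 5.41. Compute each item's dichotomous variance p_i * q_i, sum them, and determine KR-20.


For each item, compute p_i * q_i:
  Item 1: 0.2 * 0.8 = 0.16
  Item 2: 0.35 * 0.65 = 0.2275
  Item 3: 0.57 * 0.43 = 0.2451
  Item 4: 0.34 * 0.66 = 0.2244
  Item 5: 0.61 * 0.39 = 0.2379
  Item 6: 0.69 * 0.31 = 0.2139
  Item 7: 0.23 * 0.77 = 0.1771
  Item 8: 0.35 * 0.65 = 0.2275
  Item 9: 0.23 * 0.77 = 0.1771
  Item 10: 0.64 * 0.36 = 0.2304
Sum(p_i * q_i) = 0.16 + 0.2275 + 0.2451 + 0.2244 + 0.2379 + 0.2139 + 0.1771 + 0.2275 + 0.1771 + 0.2304 = 2.1209
KR-20 = (k/(k-1)) * (1 - Sum(p_i*q_i) / Var_total)
= (10/9) * (1 - 2.1209/5.41)
= 1.1111 * 0.608
KR-20 = 0.6755

0.6755


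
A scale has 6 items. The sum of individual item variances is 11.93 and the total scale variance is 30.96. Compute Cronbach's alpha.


alpha = (k/(k-1)) * (1 - sum(si^2)/s_total^2)
= (6/5) * (1 - 11.93/30.96)
alpha = 0.7376

0.7376


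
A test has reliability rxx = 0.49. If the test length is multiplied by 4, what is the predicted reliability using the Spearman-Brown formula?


r_new = (n * rxx) / (1 + (n-1) * rxx)
r_new = (4 * 0.49) / (1 + 3 * 0.49)
r_new = 1.96 / 2.47
r_new = 0.7935

0.7935


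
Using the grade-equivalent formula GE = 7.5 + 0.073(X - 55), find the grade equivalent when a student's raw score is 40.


raw - median = 40 - 55 = -15
slope * diff = 0.073 * -15 = -1.095
GE = 7.5 + -1.095
GE = 6.405

6.405


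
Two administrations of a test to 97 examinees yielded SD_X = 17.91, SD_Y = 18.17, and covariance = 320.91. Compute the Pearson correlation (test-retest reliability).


r = cov(X,Y) / (SD_X * SD_Y)
r = 320.91 / (17.91 * 18.17)
r = 320.91 / 325.4247
r = 0.9861

0.9861


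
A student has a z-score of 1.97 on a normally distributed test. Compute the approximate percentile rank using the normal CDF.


CDF(z) = 0.5 * (1 + erf(z/sqrt(2)))
erf(1.393) = 0.9512
CDF = 0.9756
Percentile rank = 0.9756 * 100 = 97.56

97.56


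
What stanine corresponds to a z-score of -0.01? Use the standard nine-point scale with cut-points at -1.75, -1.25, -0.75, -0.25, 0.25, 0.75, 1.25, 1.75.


Stanine boundaries: [-1.75, -1.25, -0.75, -0.25, 0.25, 0.75, 1.25, 1.75]
z = -0.01
Check each boundary:
  z >= -1.75 -> could be stanine 2
  z >= -1.25 -> could be stanine 3
  z >= -0.75 -> could be stanine 4
  z >= -0.25 -> could be stanine 5
  z < 0.25
  z < 0.75
  z < 1.25
  z < 1.75
Highest qualifying boundary gives stanine = 5

5


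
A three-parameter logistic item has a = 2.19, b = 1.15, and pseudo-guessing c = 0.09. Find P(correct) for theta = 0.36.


logit = 2.19*(0.36 - 1.15) = -1.7301
P* = 1/(1 + exp(--1.7301)) = 0.1506
P = 0.09 + (1 - 0.09) * 0.1506
P = 0.227

0.227


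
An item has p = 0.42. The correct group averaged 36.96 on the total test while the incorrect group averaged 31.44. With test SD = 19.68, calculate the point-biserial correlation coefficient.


q = 1 - p = 0.58
rpb = ((M1 - M0) / SD) * sqrt(p * q)
rpb = ((36.96 - 31.44) / 19.68) * sqrt(0.42 * 0.58)
rpb = 0.1384

0.1384


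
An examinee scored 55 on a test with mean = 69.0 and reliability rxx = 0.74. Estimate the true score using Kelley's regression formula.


T_est = rxx * X + (1 - rxx) * mean
T_est = 0.74 * 55 + 0.26 * 69.0
T_est = 40.7 + 17.94
T_est = 58.64

58.64


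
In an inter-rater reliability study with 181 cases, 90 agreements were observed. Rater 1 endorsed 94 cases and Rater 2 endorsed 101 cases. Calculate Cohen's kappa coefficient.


P_o = 90/181 = 0.497238
P_e = (94*101 + 87*80) / 32761 = 0.502244
kappa = (P_o - P_e) / (1 - P_e)
kappa = (0.497238 - 0.502244) / (1 - 0.502244)
kappa = -0.0101

-0.0101


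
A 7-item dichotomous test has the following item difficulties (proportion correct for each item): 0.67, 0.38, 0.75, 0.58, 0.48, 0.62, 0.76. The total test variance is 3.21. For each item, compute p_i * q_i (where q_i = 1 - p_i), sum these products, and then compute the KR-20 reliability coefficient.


For each item, compute p_i * q_i:
  Item 1: 0.67 * 0.33 = 0.2211
  Item 2: 0.38 * 0.62 = 0.2356
  Item 3: 0.75 * 0.25 = 0.1875
  Item 4: 0.58 * 0.42 = 0.2436
  Item 5: 0.48 * 0.52 = 0.2496
  Item 6: 0.62 * 0.38 = 0.2356
  Item 7: 0.76 * 0.24 = 0.1824
Sum(p_i * q_i) = 0.2211 + 0.2356 + 0.1875 + 0.2436 + 0.2496 + 0.2356 + 0.1824 = 1.5554
KR-20 = (k/(k-1)) * (1 - Sum(p_i*q_i) / Var_total)
= (7/6) * (1 - 1.5554/3.21)
= 1.1667 * 0.5155
KR-20 = 0.6014

0.6014


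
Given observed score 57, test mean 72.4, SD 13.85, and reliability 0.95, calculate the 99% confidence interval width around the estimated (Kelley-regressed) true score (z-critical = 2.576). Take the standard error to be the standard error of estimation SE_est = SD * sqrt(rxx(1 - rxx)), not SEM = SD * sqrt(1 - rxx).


True score estimate = 0.95*57 + 0.05*72.4 = 57.77
SE_est = SD * sqrt(rxx * (1 - rxx)) = 13.85 * sqrt(0.95 * 0.05) = 13.85 * sqrt(0.0475) = 3.018538
CI = T_est +/- z * SE_est, so width = 2 * z * SE_est = 2 * 2.576 * 3.018538
Width = 15.5515

15.5515


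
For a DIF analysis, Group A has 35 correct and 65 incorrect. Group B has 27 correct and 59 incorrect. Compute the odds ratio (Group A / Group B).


Odds_A = 35/65 = 0.5385
Odds_B = 27/59 = 0.4576
OR = Odds_A / Odds_B = 0.5385 / 0.4576
Exactly, OR = (35 * 59) / (65 * 27) = 2065 / 1755
OR = 1.1766

1.1766


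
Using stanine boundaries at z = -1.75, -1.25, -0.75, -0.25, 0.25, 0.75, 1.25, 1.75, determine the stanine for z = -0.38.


Stanine boundaries: [-1.75, -1.25, -0.75, -0.25, 0.25, 0.75, 1.25, 1.75]
z = -0.38
Check each boundary:
  z >= -1.75 -> could be stanine 2
  z >= -1.25 -> could be stanine 3
  z >= -0.75 -> could be stanine 4
  z < -0.25
  z < 0.25
  z < 0.75
  z < 1.25
  z < 1.75
Highest qualifying boundary gives stanine = 4

4


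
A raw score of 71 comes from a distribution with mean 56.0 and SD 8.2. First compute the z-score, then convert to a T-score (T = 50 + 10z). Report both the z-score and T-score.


z = (X - mean) / SD = (71 - 56.0) / 8.2
z = 15.0 / 8.2
z = 1.8293
T-score = T = 50 + 10z
Carry z at full precision (z = 15.0 / 8.2) into the conversion:
T-score = 50 + 10 * (15.0 / 8.2) = 50 + 150 / 8.2
T-score = 50 + 18.2927
T-score = 68.2927

68.2927
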